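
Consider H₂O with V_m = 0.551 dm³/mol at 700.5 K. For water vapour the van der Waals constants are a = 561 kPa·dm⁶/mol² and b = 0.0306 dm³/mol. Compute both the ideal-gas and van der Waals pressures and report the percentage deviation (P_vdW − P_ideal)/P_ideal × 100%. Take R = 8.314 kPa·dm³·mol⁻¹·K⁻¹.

-11.60 %

Ideal: P_ideal = RT/V_m = (8.314)(700.5)/0.551 = 10569.8 kPa
vdW: P = RT/(V_m − b) − a/V_m² = 5823.96/0.520400 − 561/0.303601 = 11191.3 − 1847.82 = 9343.5 kPa
% deviation = (9343.5 − 10569.8)/10569.8 × 100% = -11.60%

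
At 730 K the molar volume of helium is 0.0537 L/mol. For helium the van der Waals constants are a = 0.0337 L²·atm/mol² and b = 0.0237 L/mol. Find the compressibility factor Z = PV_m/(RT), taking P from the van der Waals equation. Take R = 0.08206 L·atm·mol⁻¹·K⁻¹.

P = RT/(V_m − b) − a/V_m² = (0.08206)(730)/(0.0537 − 0.0237) − 0.0337/(0.0537)²
  = 59.904/0.030000 − 11.686 = 1996.8 − 11.686 = 1985.1 atm
Z = PV_m/(RT) = (1985.1)(0.0537)/((0.08206)(730)) = 106.60/59.904 = 1.780

Z ≈ 1.780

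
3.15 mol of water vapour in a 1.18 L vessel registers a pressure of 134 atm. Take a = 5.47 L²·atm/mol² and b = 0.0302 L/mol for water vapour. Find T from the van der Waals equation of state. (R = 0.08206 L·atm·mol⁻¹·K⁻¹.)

T ≈ 726.0 K

T = (P + a n²/V²)(V − nb)/(nR)
P + a n²/V² = 134 + (5.47)(3.15)²/(1.18)² = 172.98 atm
V − nb = 1.18 − (3.15)(0.0302) = 1.0849 L
T = (172.98)(1.0849)/((3.15)(0.08206)) = 726.0 K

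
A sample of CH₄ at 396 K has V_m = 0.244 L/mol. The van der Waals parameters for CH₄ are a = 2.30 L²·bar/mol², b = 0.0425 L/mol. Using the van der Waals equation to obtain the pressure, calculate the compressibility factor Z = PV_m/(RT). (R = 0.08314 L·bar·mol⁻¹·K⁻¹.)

Z ≈ 0.9246

P = RT/(V_m − b) − a/V_m² = (0.08314)(396)/(0.244 − 0.0425) − 2.30/(0.244)²
  = 32.923/0.20150 − 38.632 = 163.39 − 38.632 = 124.76 bar
Z = PV_m/(RT) = (124.76)(0.244)/((0.08314)(396)) = 30.441/32.923 = 0.9246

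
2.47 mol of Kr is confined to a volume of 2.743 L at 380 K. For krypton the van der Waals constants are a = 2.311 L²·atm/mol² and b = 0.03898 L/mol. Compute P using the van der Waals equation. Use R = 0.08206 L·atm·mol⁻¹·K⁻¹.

P = nRT/(V − nb) − a n²/V²
nRT/(V − nb) = (2.47)(0.08206)(380)/(2.743 − 2.47×0.03898) = 77.022/2.6467 = 29.101 atm
a n²/V² = (2.311)(2.47)²/(2.743)² = 1.8739 atm
P = 29.101 − 1.8739 = 27.23 atm

P ≈ 27.23 atm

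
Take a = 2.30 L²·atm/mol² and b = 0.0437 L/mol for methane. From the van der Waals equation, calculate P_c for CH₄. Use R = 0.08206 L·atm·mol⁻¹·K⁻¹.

P_c ≈ 44.61 atm

For a van der Waals gas, P_c = a/(27b²).
P_c = 2.30/(27×(0.0437)²) = 2.30/0.051562 = 44.61 atm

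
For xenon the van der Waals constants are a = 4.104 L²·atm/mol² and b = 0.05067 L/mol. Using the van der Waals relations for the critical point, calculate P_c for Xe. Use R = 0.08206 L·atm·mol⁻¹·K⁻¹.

P_c ≈ 59.20 atm

For a van der Waals gas, P_c = a/(27b²).
P_c = 4.104/(27×(0.05067)²) = 4.104/0.069321 = 59.20 atm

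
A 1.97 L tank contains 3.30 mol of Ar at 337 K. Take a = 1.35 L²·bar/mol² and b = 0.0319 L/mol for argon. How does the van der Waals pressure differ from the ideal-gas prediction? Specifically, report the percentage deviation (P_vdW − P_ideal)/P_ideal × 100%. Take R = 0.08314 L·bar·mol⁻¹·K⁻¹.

-2.43 %

Ideal: P_ideal = nRT/V = (3.30)(0.08314)(337)/1.97 = 46.9340 bar
vdW: P = nRT/(V − nb) − a n²/V² = 92.4600/1.86473 − 14.7015/3.88090 = 49.5836 − 3.78817 = 45.7954 bar
% deviation = (45.7954 − 46.9340)/46.9340 × 100% = -2.43%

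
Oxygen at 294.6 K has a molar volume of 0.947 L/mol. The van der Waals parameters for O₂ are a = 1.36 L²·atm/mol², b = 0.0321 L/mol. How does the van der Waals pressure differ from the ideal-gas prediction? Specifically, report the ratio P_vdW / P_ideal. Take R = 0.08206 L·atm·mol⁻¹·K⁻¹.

Ideal: P_ideal = RT/V_m = (0.08206)(294.6)/0.947 = 25.5279 atm
vdW: P = RT/(V_m − b) − a/V_m² = 24.1749/0.914900 − 1.36/0.896809 = 26.4235 − 1.51649 = 24.9070 atm
Ratio = 24.9070/25.5279 = 0.9757

P_vdW / P_ideal ≈ 0.9757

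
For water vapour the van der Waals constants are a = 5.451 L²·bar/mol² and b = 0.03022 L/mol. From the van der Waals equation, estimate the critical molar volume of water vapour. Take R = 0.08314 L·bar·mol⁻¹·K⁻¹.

V_m,c ≈ 0.09066 L/mol

For a van der Waals gas, V_m,c = 3b.
V_m,c = 3×0.03022 = 0.09066 L/mol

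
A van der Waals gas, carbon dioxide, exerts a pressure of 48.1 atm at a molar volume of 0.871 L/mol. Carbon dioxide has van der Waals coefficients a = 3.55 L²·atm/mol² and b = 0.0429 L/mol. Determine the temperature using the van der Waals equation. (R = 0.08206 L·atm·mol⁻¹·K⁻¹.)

T ≈ 532.6 K

T = (P + a/V_m²)(V_m − b)/R
P + a/V_m² = 48.1 + 3.55/(0.871)² = 52.779 atm
V_m − b = 0.871 − 0.0429 = 0.82810 L/mol
T = (52.779)(0.82810)/0.08206 = 532.6 K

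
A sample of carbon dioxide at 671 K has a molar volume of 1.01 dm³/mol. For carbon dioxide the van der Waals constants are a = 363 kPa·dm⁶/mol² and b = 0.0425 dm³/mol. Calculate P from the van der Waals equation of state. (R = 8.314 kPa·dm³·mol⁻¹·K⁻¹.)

P = RT/(V_m − b) − a/V_m²
RT/(V_m − b) = (8.314)(671)/(1.01 − 0.0425) = 5578.7/0.96750 = 5766.1 kPa
a/V_m² = 363/(1.01)² = 355.85 kPa
P = 5766.1 − 355.85 = 5410 kPa

P ≈ 5410 kPa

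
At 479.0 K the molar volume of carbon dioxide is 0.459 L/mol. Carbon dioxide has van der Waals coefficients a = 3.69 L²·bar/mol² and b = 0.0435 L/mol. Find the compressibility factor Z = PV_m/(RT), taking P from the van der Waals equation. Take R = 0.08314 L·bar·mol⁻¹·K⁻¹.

Z ≈ 0.9028

P = RT/(V_m − b) − a/V_m² = (0.08314)(479.0)/(0.459 − 0.0435) − 3.69/(0.459)²
  = 39.824/0.41550 − 17.515 = 95.846 − 17.515 = 78.331 bar
Z = PV_m/(RT) = (78.331)(0.459)/((0.08314)(479.0)) = 35.954/39.824 = 0.9028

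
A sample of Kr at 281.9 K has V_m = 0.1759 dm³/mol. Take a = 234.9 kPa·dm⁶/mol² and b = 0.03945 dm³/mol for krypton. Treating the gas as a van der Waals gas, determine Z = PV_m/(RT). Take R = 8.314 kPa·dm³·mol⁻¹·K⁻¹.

Z ≈ 0.7193

P = RT/(V_m − b) − a/V_m² = (8.314)(281.9)/(0.1759 − 0.03945) − 234.9/(0.1759)²
  = 2343.7/0.13645 − 7591.9 = 17176 − 7591.9 = 9584 kPa
Z = PV_m/(RT) = (9584)(0.1759)/((8.314)(281.9)) = 1685.8/2343.7 = 0.7193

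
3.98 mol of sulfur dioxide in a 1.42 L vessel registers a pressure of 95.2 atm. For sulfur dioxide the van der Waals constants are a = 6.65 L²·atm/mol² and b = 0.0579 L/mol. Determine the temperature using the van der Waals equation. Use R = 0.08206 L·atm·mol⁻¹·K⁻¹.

T = (P + a n²/V²)(V − nb)/(nR)
P + a n²/V² = 95.2 + (6.65)(3.98)²/(1.42)² = 147.44 atm
V − nb = 1.42 − (3.98)(0.0579) = 1.1896 L
T = (147.44)(1.1896)/((3.98)(0.08206)) = 537.0 K

T ≈ 537.0 K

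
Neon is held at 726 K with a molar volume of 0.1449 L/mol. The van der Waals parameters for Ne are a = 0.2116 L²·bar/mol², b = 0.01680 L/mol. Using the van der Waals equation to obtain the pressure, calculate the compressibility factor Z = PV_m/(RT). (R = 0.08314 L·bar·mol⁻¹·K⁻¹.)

P = RT/(V_m − b) − a/V_m² = (0.08314)(726)/(0.1449 − 0.01680) − 0.2116/(0.1449)²
  = 60.360/0.12810 − 10.078 = 471.19 − 10.078 = 461.11 bar
Z = PV_m/(RT) = (461.11)(0.1449)/((0.08314)(726)) = 66.815/60.360 = 1.107

Z ≈ 1.107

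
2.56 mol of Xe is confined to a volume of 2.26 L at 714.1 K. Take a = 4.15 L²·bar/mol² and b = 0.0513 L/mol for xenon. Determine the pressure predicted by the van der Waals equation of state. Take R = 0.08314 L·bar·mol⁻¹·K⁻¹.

P = nRT/(V − nb) − a n²/V²
nRT/(V − nb) = (2.56)(0.08314)(714.1)/(2.26 − 2.56×0.0513) = 151.99/2.1287 = 71.400 bar
a n²/V² = (4.15)(2.56)²/(2.26)² = 5.3249 bar
P = 71.400 − 5.3249 = 66.08 bar

P ≈ 66.08 bar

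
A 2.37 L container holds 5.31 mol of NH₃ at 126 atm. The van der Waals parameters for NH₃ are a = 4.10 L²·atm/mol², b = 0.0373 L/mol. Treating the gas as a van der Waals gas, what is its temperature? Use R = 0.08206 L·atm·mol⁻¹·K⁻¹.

T ≈ 730.6 K

T = (P + a n²/V²)(V − nb)/(nR)
P + a n²/V² = 126 + (4.10)(5.31)²/(2.37)² = 146.58 atm
V − nb = 2.37 − (5.31)(0.0373) = 2.1719 L
T = (146.58)(2.1719)/((5.31)(0.08206)) = 730.6 K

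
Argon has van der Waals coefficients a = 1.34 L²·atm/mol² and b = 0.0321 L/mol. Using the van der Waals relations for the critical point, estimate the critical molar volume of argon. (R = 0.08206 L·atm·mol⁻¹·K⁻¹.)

For a van der Waals gas, V_m,c = 3b.
V_m,c = 3×0.0321 = 0.09630 L/mol

V_m,c ≈ 0.09630 L/mol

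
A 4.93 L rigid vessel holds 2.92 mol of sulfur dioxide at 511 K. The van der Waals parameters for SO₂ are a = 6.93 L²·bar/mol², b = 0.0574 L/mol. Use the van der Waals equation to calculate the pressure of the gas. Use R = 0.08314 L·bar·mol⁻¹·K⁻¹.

P ≈ 23.62 bar

P = nRT/(V − nb) − a n²/V²
nRT/(V − nb) = (2.92)(0.08314)(511)/(4.93 − 2.92×0.0574) = 124.05/4.7624 = 26.048 bar
a n²/V² = (6.93)(2.92)²/(4.93)² = 2.4311 bar
P = 26.048 − 2.4311 = 23.62 bar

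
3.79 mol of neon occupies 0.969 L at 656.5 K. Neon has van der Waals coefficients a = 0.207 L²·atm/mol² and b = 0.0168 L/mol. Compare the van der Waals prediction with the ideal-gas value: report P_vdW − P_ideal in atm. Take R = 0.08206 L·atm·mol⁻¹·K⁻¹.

ΔP ≈ 11.65 atm

Ideal: P_ideal = nRT/V = (3.79)(0.08206)(656.5)/0.969 = 210.708 atm
vdW: P = nRT/(V − nb) − a n²/V² = 204.176/0.905328 − 2.97337/0.938961 = 225.527 − 3.16666 = 222.360 atm
ΔP = 222.360 − 210.708 = 11.65 atm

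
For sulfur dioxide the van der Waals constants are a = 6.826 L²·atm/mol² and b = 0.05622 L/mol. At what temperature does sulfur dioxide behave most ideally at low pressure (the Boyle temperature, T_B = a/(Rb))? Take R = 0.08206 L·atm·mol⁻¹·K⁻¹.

T_B ≈ 1480 K

For a van der Waals gas the second virial coefficient B₂ = b − a/(RT) vanishes at T_B = a/(Rb).
T_B = 6.826/(0.08206×0.05622) = 6.826/0.0046134 = 1480 K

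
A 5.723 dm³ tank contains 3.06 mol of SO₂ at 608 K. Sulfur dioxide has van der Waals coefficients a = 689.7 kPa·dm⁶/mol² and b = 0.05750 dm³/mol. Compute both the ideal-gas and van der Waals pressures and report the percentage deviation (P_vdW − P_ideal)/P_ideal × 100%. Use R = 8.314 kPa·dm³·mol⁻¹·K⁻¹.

-4.12 %

Ideal: P_ideal = nRT/V = (3.06)(8.314)(608)/5.723 = 2702.78 kPa
vdW: P = nRT/(V − nb) − a n²/V² = 15468.0/5.54705 − 6458.07/32.7527 = 2788.51 − 197.177 = 2591.33 kPa
% deviation = (2591.33 − 2702.78)/2702.78 × 100% = -4.12%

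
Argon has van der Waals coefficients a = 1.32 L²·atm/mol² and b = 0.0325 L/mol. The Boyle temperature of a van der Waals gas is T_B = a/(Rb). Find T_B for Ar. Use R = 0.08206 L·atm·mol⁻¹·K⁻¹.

T_B ≈ 494.9 K

For a van der Waals gas the second virial coefficient B₂ = b − a/(RT) vanishes at T_B = a/(Rb).
T_B = 1.32/(0.08206×0.0325) = 1.32/0.0026670 = 494.9 K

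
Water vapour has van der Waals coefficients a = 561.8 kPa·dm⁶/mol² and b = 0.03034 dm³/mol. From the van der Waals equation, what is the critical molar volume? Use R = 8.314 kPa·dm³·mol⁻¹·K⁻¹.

For a van der Waals gas, V_m,c = 3b.
V_m,c = 3×0.03034 = 0.09102 dm³/mol

V_m,c ≈ 0.09102 dm³/mol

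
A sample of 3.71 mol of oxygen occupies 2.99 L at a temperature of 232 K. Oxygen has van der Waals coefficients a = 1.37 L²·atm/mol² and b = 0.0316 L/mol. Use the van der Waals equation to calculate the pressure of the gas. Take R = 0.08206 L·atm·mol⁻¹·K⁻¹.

P = nRT/(V − nb) − a n²/V²
nRT/(V − nb) = (3.71)(0.08206)(232)/(2.99 − 3.71×0.0316) = 70.631/2.8728 = 24.586 atm
a n²/V² = (1.37)(3.71)²/(2.99)² = 2.1092 atm
P = 24.586 − 2.1092 = 22.48 atm

P ≈ 22.48 atm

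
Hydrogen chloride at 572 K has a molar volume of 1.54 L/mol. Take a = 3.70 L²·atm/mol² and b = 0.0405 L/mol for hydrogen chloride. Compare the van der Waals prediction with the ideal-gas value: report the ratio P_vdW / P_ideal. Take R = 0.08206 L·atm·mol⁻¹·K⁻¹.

Ideal: P_ideal = RT/V_m = (0.08206)(572)/1.54 = 30.4794 atm
vdW: P = RT/(V_m − b) − a/V_m² = 46.9383/1.49950 − 3.70/2.37160 = 31.3026 − 1.56013 = 29.7425 atm
Ratio = 29.7425/30.4794 = 0.9758

P_vdW / P_ideal ≈ 0.9758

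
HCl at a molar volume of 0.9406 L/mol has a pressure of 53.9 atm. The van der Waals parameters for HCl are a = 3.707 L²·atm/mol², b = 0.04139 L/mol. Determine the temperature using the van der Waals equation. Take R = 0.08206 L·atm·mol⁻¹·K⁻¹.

T ≈ 636.5 K

T = (P + a/V_m²)(V_m − b)/R
P + a/V_m² = 53.9 + 3.707/(0.9406)² = 58.090 atm
V_m − b = 0.9406 − 0.04139 = 0.89921 L/mol
T = (58.090)(0.89921)/0.08206 = 636.5 K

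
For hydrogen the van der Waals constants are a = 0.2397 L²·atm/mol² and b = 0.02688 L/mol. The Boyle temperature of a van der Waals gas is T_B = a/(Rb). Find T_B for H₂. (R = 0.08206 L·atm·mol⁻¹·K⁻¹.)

For a van der Waals gas the second virial coefficient B₂ = b − a/(RT) vanishes at T_B = a/(Rb).
T_B = 0.2397/(0.08206×0.02688) = 0.2397/0.0022058 = 108.7 K

T_B ≈ 108.7 K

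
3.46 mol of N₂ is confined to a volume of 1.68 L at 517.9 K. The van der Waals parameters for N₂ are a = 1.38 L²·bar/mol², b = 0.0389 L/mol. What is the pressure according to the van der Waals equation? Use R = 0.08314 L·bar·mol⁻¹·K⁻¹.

P = nRT/(V − nb) − a n²/V²
nRT/(V − nb) = (3.46)(0.08314)(517.9)/(1.68 − 3.46×0.0389) = 148.98/1.5454 = 96.402 bar
a n²/V² = (1.38)(3.46)²/(1.68)² = 5.8535 bar
P = 96.402 − 5.8535 = 90.55 bar

P ≈ 90.55 bar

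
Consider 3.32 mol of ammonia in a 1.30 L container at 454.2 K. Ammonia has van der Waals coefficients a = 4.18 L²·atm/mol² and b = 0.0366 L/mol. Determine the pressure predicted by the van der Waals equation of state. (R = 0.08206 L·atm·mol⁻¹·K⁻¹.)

P = nRT/(V − nb) − a n²/V²
nRT/(V − nb) = (3.32)(0.08206)(454.2)/(1.30 − 3.32×0.0366) = 123.74/1.1785 = 105.00 atm
a n²/V² = (4.18)(3.32)²/(1.30)² = 27.263 atm
P = 105.00 − 27.263 = 77.74 atm

P ≈ 77.74 atm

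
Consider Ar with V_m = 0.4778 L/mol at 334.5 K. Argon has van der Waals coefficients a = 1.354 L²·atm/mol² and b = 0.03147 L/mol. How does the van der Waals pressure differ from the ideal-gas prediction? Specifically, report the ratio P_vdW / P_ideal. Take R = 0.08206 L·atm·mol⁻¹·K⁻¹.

Ideal: P_ideal = RT/V_m = (0.08206)(334.5)/0.4778 = 57.4489 atm
vdW: P = RT/(V_m − b) − a/V_m² = 27.4491/0.446330 − 1.354/0.228293 = 61.4996 − 5.93097 = 55.5686 atm
Ratio = 55.5686/57.4489 = 0.9673

P_vdW / P_ideal ≈ 0.9673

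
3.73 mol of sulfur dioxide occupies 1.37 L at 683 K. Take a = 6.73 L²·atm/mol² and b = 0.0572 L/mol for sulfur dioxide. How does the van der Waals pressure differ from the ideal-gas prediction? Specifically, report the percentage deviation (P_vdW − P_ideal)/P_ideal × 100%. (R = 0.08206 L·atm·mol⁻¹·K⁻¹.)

Ideal: P_ideal = nRT/V = (3.73)(0.08206)(683)/1.37 = 152.595 atm
vdW: P = nRT/(V − nb) − a n²/V² = 209.055/1.15664 − 93.6338/1.87690 = 180.743 − 49.8875 = 130.856 atm
% deviation = (130.856 − 152.595)/152.595 × 100% = -14.25%

-14.25 %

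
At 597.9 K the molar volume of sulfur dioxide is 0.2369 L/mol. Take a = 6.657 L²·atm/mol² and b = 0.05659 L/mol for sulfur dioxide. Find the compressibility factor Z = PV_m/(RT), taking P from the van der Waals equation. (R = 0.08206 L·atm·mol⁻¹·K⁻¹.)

Z ≈ 0.7411

P = RT/(V_m − b) − a/V_m² = (0.08206)(597.9)/(0.2369 − 0.05659) − 6.657/(0.2369)²
  = 49.064/0.18031 − 118.62 = 272.11 − 118.62 = 153.49 atm
Z = PV_m/(RT) = (153.49)(0.2369)/((0.08206)(597.9)) = 36.362/49.064 = 0.7411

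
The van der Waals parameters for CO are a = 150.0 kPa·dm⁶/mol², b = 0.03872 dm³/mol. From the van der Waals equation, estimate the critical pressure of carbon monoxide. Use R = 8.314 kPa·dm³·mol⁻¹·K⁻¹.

P_c ≈ 3706 kPa

For a van der Waals gas, P_c = a/(27b²).
P_c = 150.0/(27×(0.03872)²) = 150.0/0.040479 = 3706 kPa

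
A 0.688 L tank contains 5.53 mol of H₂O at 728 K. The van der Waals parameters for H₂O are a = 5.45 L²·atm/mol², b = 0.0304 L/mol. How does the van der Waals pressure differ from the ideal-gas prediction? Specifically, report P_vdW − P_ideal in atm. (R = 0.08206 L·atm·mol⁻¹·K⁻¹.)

ΔP ≈ -196.8 atm

Ideal: P_ideal = nRT/V = (5.53)(0.08206)(728)/0.688 = 480.175 atm
vdW: P = nRT/(V − nb) − a n²/V² = 330.360/0.519888 − 166.666/0.473344 = 635.445 − 352.103 = 283.342 atm
ΔP = 283.342 − 480.175 = -196.8 atm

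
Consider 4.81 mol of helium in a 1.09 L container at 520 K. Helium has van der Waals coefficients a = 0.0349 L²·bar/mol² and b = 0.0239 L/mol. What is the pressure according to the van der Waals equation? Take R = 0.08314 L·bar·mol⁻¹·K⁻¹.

P = nRT/(V − nb) − a n²/V²
nRT/(V − nb) = (4.81)(0.08314)(520)/(1.09 − 4.81×0.0239) = 207.95/0.97504 = 213.27 bar
a n²/V² = (0.0349)(4.81)²/(1.09)² = 0.67961 bar
P = 213.27 − 0.67961 = 212.6 bar

P ≈ 212.6 bar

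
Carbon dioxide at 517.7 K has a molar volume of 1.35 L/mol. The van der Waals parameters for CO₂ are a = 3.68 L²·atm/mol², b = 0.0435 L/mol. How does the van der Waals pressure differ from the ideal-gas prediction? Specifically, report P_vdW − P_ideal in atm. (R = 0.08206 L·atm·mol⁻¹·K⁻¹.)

Ideal: P_ideal = RT/V_m = (0.08206)(517.7)/1.35 = 31.4685 atm
vdW: P = RT/(V_m − b) − a/V_m² = 42.4825/1.30650 − 3.68/1.82250 = 32.5163 − 2.01920 = 30.4971 atm
ΔP = 30.4971 − 31.4685 = -0.971 atm

ΔP ≈ -0.971 atm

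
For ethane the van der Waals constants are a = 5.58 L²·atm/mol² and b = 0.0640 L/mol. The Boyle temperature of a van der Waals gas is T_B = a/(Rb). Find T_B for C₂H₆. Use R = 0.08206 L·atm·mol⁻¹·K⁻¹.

T_B ≈ 1062 K

For a van der Waals gas the second virial coefficient B₂ = b − a/(RT) vanishes at T_B = a/(Rb).
T_B = 5.58/(0.08206×0.0640) = 5.58/0.0052518 = 1062 K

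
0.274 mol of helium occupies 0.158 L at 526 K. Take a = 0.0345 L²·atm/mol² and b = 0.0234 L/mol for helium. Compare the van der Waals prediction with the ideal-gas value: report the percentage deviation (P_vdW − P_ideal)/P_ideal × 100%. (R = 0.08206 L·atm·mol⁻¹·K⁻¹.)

Ideal: P_ideal = nRT/V = (0.274)(0.08206)(526)/0.158 = 74.8533 atm
vdW: P = nRT/(V − nb) − a n²/V² = 11.8268/0.151588 − 0.00259012/0.0249640 = 78.0194 − 0.103754 = 77.9156 atm
% deviation = (77.9156 − 74.8533)/74.8533 × 100% = 4.09%

4.09 %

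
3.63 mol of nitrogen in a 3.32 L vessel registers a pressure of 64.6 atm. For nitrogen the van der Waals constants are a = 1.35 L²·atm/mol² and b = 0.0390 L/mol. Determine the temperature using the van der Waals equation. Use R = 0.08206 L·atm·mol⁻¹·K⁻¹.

T = (P + a n²/V²)(V − nb)/(nR)
P + a n²/V² = 64.6 + (1.35)(3.63)²/(3.32)² = 66.214 atm
V − nb = 3.32 − (3.63)(0.0390) = 3.1784 L
T = (66.214)(3.1784)/((3.63)(0.08206)) = 706.5 K

T ≈ 706.5 K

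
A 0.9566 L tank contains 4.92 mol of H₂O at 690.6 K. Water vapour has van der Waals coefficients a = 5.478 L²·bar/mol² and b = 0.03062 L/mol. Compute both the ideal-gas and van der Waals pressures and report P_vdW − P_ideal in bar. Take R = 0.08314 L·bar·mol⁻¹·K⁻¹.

Ideal: P_ideal = nRT/V = (4.92)(0.08314)(690.6)/0.9566 = 295.305 bar
vdW: P = nRT/(V − nb) − a n²/V² = 282.489/0.805950 − 132.603/0.915084 = 350.504 − 144.908 = 205.596 bar
ΔP = 205.596 − 295.305 = -89.71 bar

ΔP ≈ -89.71 bar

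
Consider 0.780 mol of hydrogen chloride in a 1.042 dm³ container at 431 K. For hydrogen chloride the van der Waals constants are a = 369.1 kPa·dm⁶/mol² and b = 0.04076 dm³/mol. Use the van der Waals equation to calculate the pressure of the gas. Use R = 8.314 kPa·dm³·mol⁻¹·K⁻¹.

P ≈ 2560 kPa

P = nRT/(V − nb) − a n²/V²
nRT/(V − nb) = (0.780)(8.314)(431)/(1.042 − 0.780×0.04076) = 2795.0/1.0102 = 2766.8 kPa
a n²/V² = (369.1)(0.780)²/(1.042)² = 206.82 kPa
P = 2766.8 − 206.82 = 2560 kPa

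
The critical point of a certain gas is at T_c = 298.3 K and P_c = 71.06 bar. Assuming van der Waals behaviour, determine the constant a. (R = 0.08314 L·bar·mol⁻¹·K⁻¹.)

a ≈ 3.652 L²·bar/mol²

From T_c = 8a/(27Rb) and P_c = a/(27b²): a = 27 R² T_c²/(64 P_c).
a = 27×(0.08314)²×(298.3)²/(64×71.06) = 16607/4547.8 = 3.652 L²·bar/mol²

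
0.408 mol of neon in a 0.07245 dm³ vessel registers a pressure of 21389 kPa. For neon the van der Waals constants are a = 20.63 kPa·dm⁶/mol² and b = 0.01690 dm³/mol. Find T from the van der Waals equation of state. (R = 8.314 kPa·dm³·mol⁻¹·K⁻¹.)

T ≈ 426.0 K

T = (P + a n²/V²)(V − nb)/(nR)
P + a n²/V² = 21389 + (20.63)(0.408)²/(0.07245)² = 22043 kPa
V − nb = 0.07245 − (0.408)(0.01690) = 0.065555 dm³
T = (22043)(0.065555)/((0.408)(8.314)) = 426.0 K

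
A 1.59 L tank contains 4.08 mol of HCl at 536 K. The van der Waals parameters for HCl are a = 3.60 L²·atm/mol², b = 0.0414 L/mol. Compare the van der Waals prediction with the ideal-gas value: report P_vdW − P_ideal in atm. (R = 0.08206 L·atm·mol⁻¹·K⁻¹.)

Ideal: P_ideal = nRT/V = (4.08)(0.08206)(536)/1.59 = 112.865 atm
vdW: P = nRT/(V − nb) − a n²/V² = 179.455/1.42109 − 59.9270/2.52810 = 126.280 − 23.7044 = 102.576 atm
ΔP = 102.576 − 112.865 = -10.29 atm

ΔP ≈ -10.29 atm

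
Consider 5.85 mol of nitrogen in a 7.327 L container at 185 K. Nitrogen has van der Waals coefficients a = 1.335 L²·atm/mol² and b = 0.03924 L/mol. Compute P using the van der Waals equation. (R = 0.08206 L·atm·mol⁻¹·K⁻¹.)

P = nRT/(V − nb) − a n²/V²
nRT/(V − nb) = (5.85)(0.08206)(185)/(7.327 − 5.85×0.03924) = 88.809/7.0974 = 12.513 atm
a n²/V² = (1.335)(5.85)²/(7.327)² = 0.85102 atm
P = 12.513 − 0.85102 = 11.66 atm

P ≈ 11.66 atm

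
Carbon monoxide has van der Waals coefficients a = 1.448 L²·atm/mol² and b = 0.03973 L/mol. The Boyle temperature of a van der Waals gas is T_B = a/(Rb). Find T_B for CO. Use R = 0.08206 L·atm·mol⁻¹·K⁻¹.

For a van der Waals gas the second virial coefficient B₂ = b − a/(RT) vanishes at T_B = a/(Rb).
T_B = 1.448/(0.08206×0.03973) = 1.448/0.0032602 = 444.1 K

T_B ≈ 444.1 K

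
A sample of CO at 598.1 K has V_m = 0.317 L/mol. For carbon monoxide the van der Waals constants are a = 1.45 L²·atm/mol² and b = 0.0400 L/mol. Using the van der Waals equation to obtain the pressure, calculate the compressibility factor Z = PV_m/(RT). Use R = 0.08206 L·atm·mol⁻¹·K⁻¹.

Z ≈ 1.051

P = RT/(V_m − b) − a/V_m² = (0.08206)(598.1)/(0.317 − 0.0400) − 1.45/(0.317)²
  = 49.080/0.27700 − 14.429 = 177.18 − 14.429 = 162.75 atm
Z = PV_m/(RT) = (162.75)(0.317)/((0.08206)(598.1)) = 51.592/49.080 = 1.051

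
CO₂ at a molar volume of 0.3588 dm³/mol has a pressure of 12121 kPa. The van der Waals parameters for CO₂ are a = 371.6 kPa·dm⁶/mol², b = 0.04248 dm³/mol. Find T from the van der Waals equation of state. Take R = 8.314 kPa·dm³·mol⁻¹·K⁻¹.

T ≈ 571.0 K

T = (P + a/V_m²)(V_m − b)/R
P + a/V_m² = 12121 + 371.6/(0.3588)² = 15007 kPa
V_m − b = 0.3588 − 0.04248 = 0.31632 dm³/mol
T = (15007)(0.31632)/8.314 = 571.0 K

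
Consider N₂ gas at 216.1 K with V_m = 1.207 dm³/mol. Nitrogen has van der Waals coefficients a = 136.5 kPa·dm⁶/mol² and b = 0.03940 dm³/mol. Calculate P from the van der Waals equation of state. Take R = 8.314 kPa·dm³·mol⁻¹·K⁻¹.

P ≈ 1445 kPa

P = RT/(V_m − b) − a/V_m²
RT/(V_m − b) = (8.314)(216.1)/(1.207 − 0.03940) = 1796.7/1.1676 = 1538.8 kPa
a/V_m² = 136.5/(1.207)² = 93.695 kPa
P = 1538.8 − 93.695 = 1445 kPa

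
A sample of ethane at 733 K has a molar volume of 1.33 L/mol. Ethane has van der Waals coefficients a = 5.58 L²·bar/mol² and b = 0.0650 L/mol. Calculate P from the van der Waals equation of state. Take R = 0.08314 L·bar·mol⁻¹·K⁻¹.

P ≈ 45.02 bar

P = RT/(V_m − b) − a/V_m²
RT/(V_m − b) = (0.08314)(733)/(1.33 − 0.0650) = 60.942/1.2650 = 48.175 bar
a/V_m² = 5.58/(1.33)² = 3.1545 bar
P = 48.175 − 3.1545 = 45.02 bar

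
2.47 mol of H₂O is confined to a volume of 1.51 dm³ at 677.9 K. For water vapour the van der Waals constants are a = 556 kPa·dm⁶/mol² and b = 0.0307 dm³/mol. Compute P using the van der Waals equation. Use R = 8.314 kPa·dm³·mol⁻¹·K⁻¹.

P ≈ 8219 kPa

P = nRT/(V − nb) − a n²/V²
nRT/(V − nb) = (2.47)(8.314)(677.9)/(1.51 − 2.47×0.0307) = 13921/1.4342 = 9706.5 kPa
a n²/V² = (556)(2.47)²/(1.51)² = 1487.7 kPa
P = 9706.5 − 1487.7 = 8219 kPa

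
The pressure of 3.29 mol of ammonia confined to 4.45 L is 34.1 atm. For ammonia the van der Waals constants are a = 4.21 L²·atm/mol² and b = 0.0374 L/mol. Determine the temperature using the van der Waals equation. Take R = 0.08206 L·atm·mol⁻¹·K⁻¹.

T ≈ 583.4 K

T = (P + a n²/V²)(V − nb)/(nR)
P + a n²/V² = 34.1 + (4.21)(3.29)²/(4.45)² = 36.401 atm
V − nb = 4.45 − (3.29)(0.0374) = 4.3270 L
T = (36.401)(4.3270)/((3.29)(0.08206)) = 583.4 K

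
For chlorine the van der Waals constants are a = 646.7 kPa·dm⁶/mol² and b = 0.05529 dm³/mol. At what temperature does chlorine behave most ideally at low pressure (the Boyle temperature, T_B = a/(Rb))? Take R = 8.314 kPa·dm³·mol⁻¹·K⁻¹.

For a van der Waals gas the second virial coefficient B₂ = b − a/(RT) vanishes at T_B = a/(Rb).
T_B = 646.7/(8.314×0.05529) = 646.7/0.45968 = 1407 K

T_B ≈ 1407 K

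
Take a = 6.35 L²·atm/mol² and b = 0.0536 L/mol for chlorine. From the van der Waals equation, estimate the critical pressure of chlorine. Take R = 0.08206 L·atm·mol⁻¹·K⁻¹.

P_c ≈ 81.86 atm

For a van der Waals gas, P_c = a/(27b²).
P_c = 6.35/(27×(0.0536)²) = 6.35/0.077570 = 81.86 atm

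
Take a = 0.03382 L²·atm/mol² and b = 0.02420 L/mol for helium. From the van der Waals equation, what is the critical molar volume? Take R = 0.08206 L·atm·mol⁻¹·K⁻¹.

For a van der Waals gas, V_m,c = 3b.
V_m,c = 3×0.02420 = 0.07260 L/mol

V_m,c ≈ 0.07260 L/mol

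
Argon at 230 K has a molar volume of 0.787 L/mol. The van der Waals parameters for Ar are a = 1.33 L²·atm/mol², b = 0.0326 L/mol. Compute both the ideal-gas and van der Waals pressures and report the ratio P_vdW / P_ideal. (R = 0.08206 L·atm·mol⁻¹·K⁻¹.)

P_vdW / P_ideal ≈ 0.9537

Ideal: P_ideal = RT/V_m = (0.08206)(230)/0.787 = 23.9820 atm
vdW: P = RT/(V_m − b) − a/V_m² = 18.8738/0.754400 − 1.33/0.619369 = 25.0183 − 2.14735 = 22.8710 atm
Ratio = 22.8710/23.9820 = 0.9537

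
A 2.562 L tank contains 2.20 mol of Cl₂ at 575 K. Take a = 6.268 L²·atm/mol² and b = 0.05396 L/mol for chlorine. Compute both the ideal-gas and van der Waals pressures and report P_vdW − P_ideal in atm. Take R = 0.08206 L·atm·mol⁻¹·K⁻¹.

Ideal: P_ideal = nRT/V = (2.20)(0.08206)(575)/2.562 = 40.5175 atm
vdW: P = nRT/(V − nb) − a n²/V² = 103.806/2.44329 − 30.3371/6.56384 = 42.4862 − 4.62185 = 37.8644 atm
ΔP = 37.8644 − 40.5175 = -2.653 atm

ΔP ≈ -2.653 atm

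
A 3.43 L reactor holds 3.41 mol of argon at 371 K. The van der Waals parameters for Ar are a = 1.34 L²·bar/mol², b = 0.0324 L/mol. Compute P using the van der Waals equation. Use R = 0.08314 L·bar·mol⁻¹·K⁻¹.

P ≈ 30.36 bar

P = nRT/(V − nb) − a n²/V²
nRT/(V − nb) = (3.41)(0.08314)(371)/(3.43 − 3.41×0.0324) = 105.18/3.3195 = 31.685 bar
a n²/V² = (1.34)(3.41)²/(3.43)² = 1.3244 bar
P = 31.685 − 1.3244 = 30.36 bar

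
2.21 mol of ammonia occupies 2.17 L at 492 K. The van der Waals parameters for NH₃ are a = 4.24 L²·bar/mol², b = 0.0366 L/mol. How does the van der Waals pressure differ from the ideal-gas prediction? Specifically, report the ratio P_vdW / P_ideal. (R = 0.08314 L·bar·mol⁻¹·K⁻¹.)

P_vdW / P_ideal ≈ 0.9332

Ideal: P_ideal = nRT/V = (2.21)(0.08314)(492)/2.17 = 41.6589 bar
vdW: P = nRT/(V − nb) − a n²/V² = 90.3998/2.08911 − 20.7086/4.70890 = 43.2719 − 4.39776 = 38.8741 bar
Ratio = 38.8741/41.6589 = 0.9332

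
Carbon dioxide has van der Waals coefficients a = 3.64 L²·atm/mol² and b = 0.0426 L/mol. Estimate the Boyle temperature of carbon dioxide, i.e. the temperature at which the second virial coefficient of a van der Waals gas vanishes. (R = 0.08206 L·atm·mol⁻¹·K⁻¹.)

For a van der Waals gas the second virial coefficient B₂ = b − a/(RT) vanishes at T_B = a/(Rb).
T_B = 3.64/(0.08206×0.0426) = 3.64/0.0034958 = 1041 K

T_B ≈ 1041 K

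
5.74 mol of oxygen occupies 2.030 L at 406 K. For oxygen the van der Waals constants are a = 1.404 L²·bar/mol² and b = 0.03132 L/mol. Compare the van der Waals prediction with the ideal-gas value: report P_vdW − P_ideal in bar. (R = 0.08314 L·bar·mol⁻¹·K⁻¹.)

Ideal: P_ideal = nRT/V = (5.74)(0.08314)(406)/2.030 = 95.4447 bar
vdW: P = nRT/(V − nb) − a n²/V² = 193.753/1.85022 − 46.2584/4.12090 = 104.719 − 11.2253 = 93.494 bar
ΔP = 93.494 − 95.4447 = -1.95 bar

ΔP ≈ -1.95 bar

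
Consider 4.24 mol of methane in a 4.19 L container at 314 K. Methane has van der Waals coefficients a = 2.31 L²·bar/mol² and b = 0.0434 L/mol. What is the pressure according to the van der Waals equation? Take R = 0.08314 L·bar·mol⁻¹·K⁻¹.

P ≈ 25.27 bar

P = nRT/(V − nb) − a n²/V²
nRT/(V − nb) = (4.24)(0.08314)(314)/(4.19 − 4.24×0.0434) = 110.69/4.0060 = 27.631 bar
a n²/V² = (2.31)(4.24)²/(4.19)² = 2.3655 bar
P = 27.631 − 2.3655 = 25.27 bar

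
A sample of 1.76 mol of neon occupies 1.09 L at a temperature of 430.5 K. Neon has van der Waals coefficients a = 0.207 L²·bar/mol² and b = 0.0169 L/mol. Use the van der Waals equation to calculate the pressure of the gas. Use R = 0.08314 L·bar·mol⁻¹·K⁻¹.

P ≈ 58.87 bar

P = nRT/(V − nb) − a n²/V²
nRT/(V − nb) = (1.76)(0.08314)(430.5)/(1.09 − 1.76×0.0169) = 62.994/1.0603 = 59.411 bar
a n²/V² = (0.207)(1.76)²/(1.09)² = 0.53969 bar
P = 59.411 − 0.53969 = 58.87 bar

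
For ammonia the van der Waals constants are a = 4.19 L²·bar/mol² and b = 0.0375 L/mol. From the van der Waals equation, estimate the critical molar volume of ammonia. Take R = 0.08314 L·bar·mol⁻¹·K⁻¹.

V_m,c ≈ 0.1125 L/mol

For a van der Waals gas, V_m,c = 3b.
V_m,c = 3×0.0375 = 0.1125 L/mol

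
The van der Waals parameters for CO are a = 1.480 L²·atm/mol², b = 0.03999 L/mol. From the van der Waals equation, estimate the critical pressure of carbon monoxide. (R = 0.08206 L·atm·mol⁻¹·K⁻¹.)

P_c ≈ 34.28 atm

For a van der Waals gas, P_c = a/(27b²).
P_c = 1.480/(27×(0.03999)²) = 1.480/0.043178 = 34.28 atm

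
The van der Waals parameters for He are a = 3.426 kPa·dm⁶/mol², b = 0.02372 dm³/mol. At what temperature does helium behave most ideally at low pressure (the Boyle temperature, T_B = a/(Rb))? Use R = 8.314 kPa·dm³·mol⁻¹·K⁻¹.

For a van der Waals gas the second virial coefficient B₂ = b − a/(RT) vanishes at T_B = a/(Rb).
T_B = 3.426/(8.314×0.02372) = 3.426/0.19721 = 17.37 K

T_B ≈ 17.37 K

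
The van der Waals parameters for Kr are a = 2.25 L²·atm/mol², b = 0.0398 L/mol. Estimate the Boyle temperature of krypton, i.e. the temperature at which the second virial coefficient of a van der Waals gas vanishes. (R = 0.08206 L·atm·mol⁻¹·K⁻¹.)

For a van der Waals gas the second virial coefficient B₂ = b − a/(RT) vanishes at T_B = a/(Rb).
T_B = 2.25/(0.08206×0.0398) = 2.25/0.0032660 = 688.9 K

T_B ≈ 688.9 K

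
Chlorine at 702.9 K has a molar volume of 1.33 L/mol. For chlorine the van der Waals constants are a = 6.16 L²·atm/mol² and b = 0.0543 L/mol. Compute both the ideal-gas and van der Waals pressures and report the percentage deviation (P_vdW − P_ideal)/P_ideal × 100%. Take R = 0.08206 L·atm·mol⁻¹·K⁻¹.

-3.77 %

Ideal: P_ideal = RT/V_m = (0.08206)(702.9)/1.33 = 43.3684 atm
vdW: P = RT/(V_m − b) − a/V_m² = 57.6800/1.27570 − 6.16/1.76890 = 45.2144 − 3.48239 = 41.7320 atm
% deviation = (41.7320 − 43.3684)/43.3684 × 100% = -3.77%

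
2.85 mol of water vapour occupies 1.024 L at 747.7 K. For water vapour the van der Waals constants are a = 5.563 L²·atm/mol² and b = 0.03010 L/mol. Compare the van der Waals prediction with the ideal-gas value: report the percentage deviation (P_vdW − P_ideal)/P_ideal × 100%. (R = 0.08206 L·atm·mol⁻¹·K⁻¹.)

-16.09 %

Ideal: P_ideal = nRT/V = (2.85)(0.08206)(747.7)/1.024 = 170.767 atm
vdW: P = nRT/(V − nb) − a n²/V² = 174.865/0.938215 − 45.1855/1.04858 = 186.381 − 43.0921 = 143.289 atm
% deviation = (143.289 − 170.767)/170.767 × 100% = -16.09%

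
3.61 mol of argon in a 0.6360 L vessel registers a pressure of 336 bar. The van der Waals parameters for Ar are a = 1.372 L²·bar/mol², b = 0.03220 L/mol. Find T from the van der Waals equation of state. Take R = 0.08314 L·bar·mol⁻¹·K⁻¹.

T = (P + a n²/V²)(V − nb)/(nR)
P + a n²/V² = 336 + (1.372)(3.61)²/(0.6360)² = 380.20 bar
V − nb = 0.6360 − (3.61)(0.03220) = 0.51976 L
T = (380.20)(0.51976)/((3.61)(0.08314)) = 658.4 K

T ≈ 658.4 K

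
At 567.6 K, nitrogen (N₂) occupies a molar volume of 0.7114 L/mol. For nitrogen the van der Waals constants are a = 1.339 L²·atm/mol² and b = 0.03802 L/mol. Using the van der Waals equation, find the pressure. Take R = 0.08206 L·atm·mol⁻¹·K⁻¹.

P = RT/(V_m − b) − a/V_m²
RT/(V_m − b) = (0.08206)(567.6)/(0.7114 − 0.03802) = 46.577/0.67338 = 69.169 atm
a/V_m² = 1.339/(0.7114)² = 2.6458 atm
P = 69.169 − 2.6458 = 66.52 atm

P ≈ 66.52 atm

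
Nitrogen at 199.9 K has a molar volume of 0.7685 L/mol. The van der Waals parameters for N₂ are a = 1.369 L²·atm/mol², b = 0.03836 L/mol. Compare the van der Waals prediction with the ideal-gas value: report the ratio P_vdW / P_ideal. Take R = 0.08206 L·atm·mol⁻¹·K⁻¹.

P_vdW / P_ideal ≈ 0.9439

Ideal: P_ideal = RT/V_m = (0.08206)(199.9)/0.7685 = 21.3452 atm
vdW: P = RT/(V_m − b) − a/V_m² = 16.4038/0.730140 − 1.369/0.590592 = 22.4667 − 2.31801 = 20.1487 atm
Ratio = 20.1487/21.3452 = 0.9439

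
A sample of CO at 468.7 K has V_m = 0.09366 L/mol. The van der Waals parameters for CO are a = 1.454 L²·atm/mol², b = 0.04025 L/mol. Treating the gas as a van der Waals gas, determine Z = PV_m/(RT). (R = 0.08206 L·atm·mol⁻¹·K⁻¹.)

Z ≈ 1.350

P = RT/(V_m − b) − a/V_m² = (0.08206)(468.7)/(0.09366 − 0.04025) − 1.454/(0.09366)²
  = 38.462/0.053410 − 165.75 = 720.13 − 165.75 = 554.38 atm
Z = PV_m/(RT) = (554.38)(0.09366)/((0.08206)(468.7)) = 51.923/38.462 = 1.350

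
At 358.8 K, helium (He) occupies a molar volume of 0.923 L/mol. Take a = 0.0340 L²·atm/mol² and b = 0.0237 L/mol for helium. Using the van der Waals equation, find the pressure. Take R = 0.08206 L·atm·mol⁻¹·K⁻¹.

P ≈ 32.70 atm

P = RT/(V_m − b) − a/V_m²
RT/(V_m − b) = (0.08206)(358.8)/(0.923 − 0.0237) = 29.443/0.89930 = 32.740 atm
a/V_m² = 0.0340/(0.923)² = 0.039909 atm
P = 32.740 − 0.039909 = 32.70 atm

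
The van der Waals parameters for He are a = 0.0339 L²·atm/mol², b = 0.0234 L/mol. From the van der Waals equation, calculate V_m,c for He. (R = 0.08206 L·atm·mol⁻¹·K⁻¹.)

For a van der Waals gas, V_m,c = 3b.
V_m,c = 3×0.0234 = 0.07020 L/mol

V_m,c ≈ 0.07020 L/mol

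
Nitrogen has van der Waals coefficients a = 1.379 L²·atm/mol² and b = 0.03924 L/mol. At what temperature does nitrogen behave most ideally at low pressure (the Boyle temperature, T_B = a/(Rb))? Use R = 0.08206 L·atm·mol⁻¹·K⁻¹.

For a van der Waals gas the second virial coefficient B₂ = b − a/(RT) vanishes at T_B = a/(Rb).
T_B = 1.379/(0.08206×0.03924) = 1.379/0.0032200 = 428.3 K

T_B ≈ 428.3 K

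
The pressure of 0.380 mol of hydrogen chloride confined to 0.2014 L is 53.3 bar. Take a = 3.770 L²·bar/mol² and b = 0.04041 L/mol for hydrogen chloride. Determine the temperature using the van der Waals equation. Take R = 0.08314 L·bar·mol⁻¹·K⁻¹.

T = (P + a n²/V²)(V − nb)/(nR)
P + a n²/V² = 53.3 + (3.770)(0.380)²/(0.2014)² = 66.721 bar
V − nb = 0.2014 − (0.380)(0.04041) = 0.18604 L
T = (66.721)(0.18604)/((0.380)(0.08314)) = 392.9 K

T ≈ 392.9 K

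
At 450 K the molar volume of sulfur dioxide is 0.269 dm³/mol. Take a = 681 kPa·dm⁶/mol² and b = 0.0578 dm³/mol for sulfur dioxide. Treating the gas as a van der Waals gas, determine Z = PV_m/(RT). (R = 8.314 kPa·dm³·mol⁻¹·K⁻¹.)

Z ≈ 0.5970

P = RT/(V_m − b) − a/V_m² = (8.314)(450)/(0.269 − 0.0578) − 681/(0.269)²
  = 3741.3/0.21120 − 9411.1 = 17714 − 9411.1 = 8303 kPa
Z = PV_m/(RT) = (8303)(0.269)/((8.314)(450)) = 2233.5/3741.3 = 0.5970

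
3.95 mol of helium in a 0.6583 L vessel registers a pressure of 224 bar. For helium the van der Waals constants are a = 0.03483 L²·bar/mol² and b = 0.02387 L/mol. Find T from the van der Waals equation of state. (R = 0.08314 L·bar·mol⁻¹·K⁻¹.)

T ≈ 386.9 K

T = (P + a n²/V²)(V − nb)/(nR)
P + a n²/V² = 224 + (0.03483)(3.95)²/(0.6583)² = 225.25 bar
V − nb = 0.6583 − (3.95)(0.02387) = 0.56401 L
T = (225.25)(0.56401)/((3.95)(0.08314)) = 386.9 K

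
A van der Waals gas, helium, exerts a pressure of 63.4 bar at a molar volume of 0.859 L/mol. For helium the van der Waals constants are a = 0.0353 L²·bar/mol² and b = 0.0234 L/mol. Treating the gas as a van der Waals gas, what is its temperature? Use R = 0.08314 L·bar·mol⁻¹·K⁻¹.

T ≈ 637.7 K

T = (P + a/V_m²)(V_m − b)/R
P + a/V_m² = 63.4 + 0.0353/(0.859)² = 63.448 bar
V_m − b = 0.859 − 0.0234 = 0.83560 L/mol
T = (63.448)(0.83560)/0.08314 = 637.7 K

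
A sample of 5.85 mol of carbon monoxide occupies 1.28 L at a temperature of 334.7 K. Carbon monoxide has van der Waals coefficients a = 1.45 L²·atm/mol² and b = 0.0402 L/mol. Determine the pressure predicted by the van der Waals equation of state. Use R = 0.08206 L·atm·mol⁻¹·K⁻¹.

P = nRT/(V − nb) − a n²/V²
nRT/(V − nb) = (5.85)(0.08206)(334.7)/(1.28 − 5.85×0.0402) = 160.67/1.0448 = 153.78 atm
a n²/V² = (1.45)(5.85)²/(1.28)² = 30.287 atm
P = 153.78 − 30.287 = 123.5 atm

P ≈ 123.5 atm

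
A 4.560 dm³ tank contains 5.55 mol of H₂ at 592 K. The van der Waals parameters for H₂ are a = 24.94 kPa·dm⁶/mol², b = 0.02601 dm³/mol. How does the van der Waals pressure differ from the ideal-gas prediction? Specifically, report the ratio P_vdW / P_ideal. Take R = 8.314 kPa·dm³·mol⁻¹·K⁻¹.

P_vdW / P_ideal ≈ 1.027

Ideal: P_ideal = nRT/V = (5.55)(8.314)(592)/4.560 = 5990.46 kPa
vdW: P = nRT/(V − nb) − a n²/V² = 27316.5/4.41564 − 768.214/20.7936 = 6186.31 − 36.9447 = 6149.37 kPa
Ratio = 6149.37/5990.46 = 1.027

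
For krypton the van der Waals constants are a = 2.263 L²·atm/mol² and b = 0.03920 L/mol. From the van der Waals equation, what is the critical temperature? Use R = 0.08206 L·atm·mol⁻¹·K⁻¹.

T_c ≈ 208.4 K

For a van der Waals gas, T_c = 8a/(27Rb).
T_c = 8×2.263/(27×0.08206×0.03920) = 18.104/0.086852 = 208.4 K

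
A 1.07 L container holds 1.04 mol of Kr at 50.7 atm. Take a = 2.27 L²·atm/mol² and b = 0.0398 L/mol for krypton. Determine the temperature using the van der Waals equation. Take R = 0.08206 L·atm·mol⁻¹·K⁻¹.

T = (P + a n²/V²)(V − nb)/(nR)
P + a n²/V² = 50.7 + (2.27)(1.04)²/(1.07)² = 52.844 atm
V − nb = 1.07 − (1.04)(0.0398) = 1.0286 L
T = (52.844)(1.0286)/((1.04)(0.08206)) = 636.9 K

T ≈ 636.9 K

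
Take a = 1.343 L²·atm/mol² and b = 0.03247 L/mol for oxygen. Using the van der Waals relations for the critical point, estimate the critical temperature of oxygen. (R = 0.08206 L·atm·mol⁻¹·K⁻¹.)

For a van der Waals gas, T_c = 8a/(27Rb).
T_c = 8×1.343/(27×0.08206×0.03247) = 10.744/0.071941 = 149.3 K

T_c ≈ 149.3 K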